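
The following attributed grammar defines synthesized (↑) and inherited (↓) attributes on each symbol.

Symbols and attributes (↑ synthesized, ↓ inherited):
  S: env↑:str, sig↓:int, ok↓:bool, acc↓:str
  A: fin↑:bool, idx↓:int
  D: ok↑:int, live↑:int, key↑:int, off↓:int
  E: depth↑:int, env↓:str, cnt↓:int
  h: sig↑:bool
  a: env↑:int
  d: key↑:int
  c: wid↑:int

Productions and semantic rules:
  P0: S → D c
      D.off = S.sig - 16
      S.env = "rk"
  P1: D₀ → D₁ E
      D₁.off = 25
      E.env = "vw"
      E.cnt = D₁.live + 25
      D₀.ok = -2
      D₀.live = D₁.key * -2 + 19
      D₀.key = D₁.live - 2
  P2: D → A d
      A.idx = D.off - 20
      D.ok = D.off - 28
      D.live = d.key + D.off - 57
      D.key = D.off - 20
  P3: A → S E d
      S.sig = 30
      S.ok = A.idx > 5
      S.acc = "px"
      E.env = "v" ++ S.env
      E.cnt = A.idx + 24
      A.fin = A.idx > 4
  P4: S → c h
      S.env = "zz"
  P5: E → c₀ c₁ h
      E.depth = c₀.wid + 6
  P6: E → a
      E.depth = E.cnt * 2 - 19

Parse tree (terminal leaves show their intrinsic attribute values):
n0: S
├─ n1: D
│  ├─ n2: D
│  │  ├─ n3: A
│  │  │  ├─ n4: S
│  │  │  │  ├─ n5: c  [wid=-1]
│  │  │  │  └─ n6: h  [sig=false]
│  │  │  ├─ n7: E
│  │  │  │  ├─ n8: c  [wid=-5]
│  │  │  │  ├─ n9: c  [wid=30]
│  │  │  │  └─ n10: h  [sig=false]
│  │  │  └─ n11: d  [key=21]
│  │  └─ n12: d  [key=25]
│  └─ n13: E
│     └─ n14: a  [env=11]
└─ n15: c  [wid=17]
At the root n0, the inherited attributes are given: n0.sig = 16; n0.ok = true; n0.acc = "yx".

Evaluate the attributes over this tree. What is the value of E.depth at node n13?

17

1. n0.sig = 16  [given at root]
2. n0.ok = true  [given at root]
3. n0.acc = "yx"  [given at root]
4. n1.off = 0  [S.sig - 16]
5. n2.off = 25  [25]
6. n3.idx = 5  [D.off - 20]
7. n4.sig = 30  [30]
8. n4.ok = false  [A.idx > 5]
9. n4.acc = "px"  ["px"]
10. n5.wid = -1  [terminal]
11. n6.sig = false  [terminal]
12. n4.env = "zz"  ["zz"]
13. n7.env = "vzz"  ["v" ++ S.env]
14. n7.cnt = 29  [A.idx + 24]
15. n8.wid = -5  [terminal]
16. n9.wid = 30  [terminal]
17. n10.sig = false  [terminal]
18. n7.depth = 1  [c₀.wid + 6]
19. n11.key = 21  [terminal]
20. n3.fin = true  [A.idx > 4]
21. n12.key = 25  [terminal]
22. n2.ok = -3  [D.off - 28]
23. n2.live = -7  [d.key + D.off - 57]
24. n2.key = 5  [D.off - 20]
25. n13.env = "vw"  ["vw"]
26. n13.cnt = 18  [D₁.live + 25]
27. n14.env = 11  [terminal]
28. n13.depth = 17  [E.cnt * 2 - 19]
29. n1.ok = -2  [-2]
30. n1.live = 9  [D₁.key * -2 + 19]
31. n1.key = -9  [D₁.live - 2]
32. n15.wid = 17  [terminal]
33. n0.env = "rk"  ["rk"]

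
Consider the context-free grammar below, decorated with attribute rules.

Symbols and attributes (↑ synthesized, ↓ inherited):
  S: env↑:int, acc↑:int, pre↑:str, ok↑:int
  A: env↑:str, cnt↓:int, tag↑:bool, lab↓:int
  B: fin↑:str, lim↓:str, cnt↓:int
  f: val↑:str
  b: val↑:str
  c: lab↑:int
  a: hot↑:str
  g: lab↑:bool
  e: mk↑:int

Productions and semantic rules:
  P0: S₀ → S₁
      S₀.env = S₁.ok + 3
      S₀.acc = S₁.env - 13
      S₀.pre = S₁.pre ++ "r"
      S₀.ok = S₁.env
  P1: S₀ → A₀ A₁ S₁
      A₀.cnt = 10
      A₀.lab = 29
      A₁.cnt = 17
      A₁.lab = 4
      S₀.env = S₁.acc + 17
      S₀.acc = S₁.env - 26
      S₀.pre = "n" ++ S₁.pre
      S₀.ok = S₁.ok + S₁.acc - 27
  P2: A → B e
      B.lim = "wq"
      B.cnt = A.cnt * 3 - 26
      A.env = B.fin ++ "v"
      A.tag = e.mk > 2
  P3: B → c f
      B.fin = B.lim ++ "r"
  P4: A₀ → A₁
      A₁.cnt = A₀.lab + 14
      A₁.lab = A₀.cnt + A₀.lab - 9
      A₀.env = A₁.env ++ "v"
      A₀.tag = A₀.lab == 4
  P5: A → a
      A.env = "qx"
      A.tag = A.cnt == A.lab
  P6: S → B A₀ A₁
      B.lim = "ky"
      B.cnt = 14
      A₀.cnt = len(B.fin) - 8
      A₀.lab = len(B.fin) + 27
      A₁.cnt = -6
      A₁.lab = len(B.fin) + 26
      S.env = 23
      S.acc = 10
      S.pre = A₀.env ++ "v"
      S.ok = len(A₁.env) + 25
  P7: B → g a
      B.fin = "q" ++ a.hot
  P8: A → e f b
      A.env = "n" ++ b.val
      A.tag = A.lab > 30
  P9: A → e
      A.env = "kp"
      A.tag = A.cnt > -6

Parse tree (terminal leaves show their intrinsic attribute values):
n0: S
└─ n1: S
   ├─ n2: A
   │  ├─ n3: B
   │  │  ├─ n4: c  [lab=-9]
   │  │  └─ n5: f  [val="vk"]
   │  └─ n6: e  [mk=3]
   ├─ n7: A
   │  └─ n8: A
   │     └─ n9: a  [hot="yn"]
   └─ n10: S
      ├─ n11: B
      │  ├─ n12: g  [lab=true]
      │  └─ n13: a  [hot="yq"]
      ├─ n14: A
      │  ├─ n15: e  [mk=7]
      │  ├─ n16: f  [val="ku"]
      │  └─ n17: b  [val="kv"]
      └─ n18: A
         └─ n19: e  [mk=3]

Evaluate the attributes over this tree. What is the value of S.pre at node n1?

"nnkvv"

1. n2.cnt = 10  [10]
2. n2.lab = 29  [29]
3. n3.lim = "wq"  ["wq"]
4. n3.cnt = 4  [A.cnt * 3 - 26]
5. n4.lab = -9  [terminal]
6. n5.val = "vk"  [terminal]
7. n3.fin = "wqr"  [B.lim ++ "r"]
8. n6.mk = 3  [terminal]
9. n2.env = "wqrv"  [B.fin ++ "v"]
10. n2.tag = true  [e.mk > 2]
11. n7.cnt = 17  [17]
12. n7.lab = 4  [4]
13. n8.cnt = 18  [A₀.lab + 14]
14. n8.lab = 12  [A₀.cnt + A₀.lab - 9]
15. n9.hot = "yn"  [terminal]
16. n8.env = "qx"  ["qx"]
17. n8.tag = false  [A.cnt == A.lab]
18. n7.env = "qxv"  [A₁.env ++ "v"]
19. n7.tag = true  [A₀.lab == 4]
20. n11.lim = "ky"  ["ky"]
21. n11.cnt = 14  [14]
22. n12.lab = true  [terminal]
23. n13.hot = "yq"  [terminal]
24. n11.fin = "qyq"  ["q" ++ a.hot]
25. n14.cnt = -5  [len(B.fin) - 8]
26. n14.lab = 30  [len(B.fin) + 27]
27. n15.mk = 7  [terminal]
28. n16.val = "ku"  [terminal]
29. n17.val = "kv"  [terminal]
30. n14.env = "nkv"  ["n" ++ b.val]
31. n14.tag = false  [A.lab > 30]
32. n18.cnt = -6  [-6]
33. n18.lab = 29  [len(B.fin) + 26]
34. n19.mk = 3  [terminal]
35. n18.env = "kp"  ["kp"]
36. n18.tag = false  [A.cnt > -6]
37. n10.env = 23  [23]
38. n10.acc = 10  [10]
39. n10.pre = "nkvv"  [A₀.env ++ "v"]
40. n10.ok = 27  [len(A₁.env) + 25]
41. n1.env = 27  [S₁.acc + 17]
42. n1.acc = -3  [S₁.env - 26]
43. n1.pre = "nnkvv"  ["n" ++ S₁.pre]
44. n1.ok = 10  [S₁.ok + S₁.acc - 27]
45. n0.env = 13  [S₁.ok + 3]
46. n0.acc = 14  [S₁.env - 13]
47. n0.pre = "nnkvvr"  [S₁.pre ++ "r"]
48. n0.ok = 27  [S₁.env]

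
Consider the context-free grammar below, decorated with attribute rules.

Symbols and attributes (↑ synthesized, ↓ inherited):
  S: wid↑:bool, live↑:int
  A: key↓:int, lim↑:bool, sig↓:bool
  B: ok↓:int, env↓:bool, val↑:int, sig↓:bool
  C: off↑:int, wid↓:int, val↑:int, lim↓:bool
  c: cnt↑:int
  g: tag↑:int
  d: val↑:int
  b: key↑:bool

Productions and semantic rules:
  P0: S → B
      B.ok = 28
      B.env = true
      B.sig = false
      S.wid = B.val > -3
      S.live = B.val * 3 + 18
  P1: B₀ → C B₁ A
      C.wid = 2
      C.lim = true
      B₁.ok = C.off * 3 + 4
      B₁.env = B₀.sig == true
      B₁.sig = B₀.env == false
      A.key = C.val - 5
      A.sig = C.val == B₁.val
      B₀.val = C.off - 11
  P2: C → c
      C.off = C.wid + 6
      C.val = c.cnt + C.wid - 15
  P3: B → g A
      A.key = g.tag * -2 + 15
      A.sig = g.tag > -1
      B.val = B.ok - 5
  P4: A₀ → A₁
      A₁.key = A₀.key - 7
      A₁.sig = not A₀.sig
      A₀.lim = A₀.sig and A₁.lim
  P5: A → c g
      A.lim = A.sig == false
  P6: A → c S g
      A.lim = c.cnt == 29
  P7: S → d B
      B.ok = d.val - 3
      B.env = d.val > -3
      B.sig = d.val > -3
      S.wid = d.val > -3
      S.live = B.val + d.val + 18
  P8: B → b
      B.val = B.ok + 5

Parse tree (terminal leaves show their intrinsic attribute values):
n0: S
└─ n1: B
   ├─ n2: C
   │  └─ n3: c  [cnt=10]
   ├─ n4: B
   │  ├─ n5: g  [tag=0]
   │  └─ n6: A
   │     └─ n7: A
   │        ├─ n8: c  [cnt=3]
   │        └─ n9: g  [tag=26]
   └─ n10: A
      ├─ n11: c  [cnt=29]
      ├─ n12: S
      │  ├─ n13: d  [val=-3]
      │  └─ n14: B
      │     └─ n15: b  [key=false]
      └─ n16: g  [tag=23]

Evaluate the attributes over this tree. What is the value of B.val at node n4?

1. n1.ok = 28  [28]
2. n1.env = true  [true]
3. n1.sig = false  [false]
4. n2.wid = 2  [2]
5. n2.lim = true  [true]
6. n3.cnt = 10  [terminal]
7. n2.off = 8  [C.wid + 6]
8. n2.val = -3  [c.cnt + C.wid - 15]
9. n4.ok = 28  [C.off * 3 + 4]
10. n4.env = false  [B₀.sig == true]
11. n4.sig = false  [B₀.env == false]
12. n5.tag = 0  [terminal]
13. n6.key = 15  [g.tag * -2 + 15]
14. n6.sig = true  [g.tag > -1]
15. n7.key = 8  [A₀.key - 7]
16. n7.sig = false  [not A₀.sig]
17. n8.cnt = 3  [terminal]
18. n9.tag = 26  [terminal]
19. n7.lim = true  [A.sig == false]
20. n6.lim = true  [A₀.sig and A₁.lim]
21. n4.val = 23  [B.ok - 5]
22. n10.key = -8  [C.val - 5]
23. n10.sig = false  [C.val == B₁.val]
24. n11.cnt = 29  [terminal]
25. n13.val = -3  [terminal]
26. n14.ok = -6  [d.val - 3]
27. n14.env = false  [d.val > -3]
28. n14.sig = false  [d.val > -3]
29. n15.key = false  [terminal]
30. n14.val = -1  [B.ok + 5]
31. n12.wid = false  [d.val > -3]
32. n12.live = 14  [B.val + d.val + 18]
33. n16.tag = 23  [terminal]
34. n10.lim = true  [c.cnt == 29]
35. n1.val = -3  [C.off - 11]
36. n0.wid = false  [B.val > -3]
37. n0.live = 9  [B.val * 3 + 18]

23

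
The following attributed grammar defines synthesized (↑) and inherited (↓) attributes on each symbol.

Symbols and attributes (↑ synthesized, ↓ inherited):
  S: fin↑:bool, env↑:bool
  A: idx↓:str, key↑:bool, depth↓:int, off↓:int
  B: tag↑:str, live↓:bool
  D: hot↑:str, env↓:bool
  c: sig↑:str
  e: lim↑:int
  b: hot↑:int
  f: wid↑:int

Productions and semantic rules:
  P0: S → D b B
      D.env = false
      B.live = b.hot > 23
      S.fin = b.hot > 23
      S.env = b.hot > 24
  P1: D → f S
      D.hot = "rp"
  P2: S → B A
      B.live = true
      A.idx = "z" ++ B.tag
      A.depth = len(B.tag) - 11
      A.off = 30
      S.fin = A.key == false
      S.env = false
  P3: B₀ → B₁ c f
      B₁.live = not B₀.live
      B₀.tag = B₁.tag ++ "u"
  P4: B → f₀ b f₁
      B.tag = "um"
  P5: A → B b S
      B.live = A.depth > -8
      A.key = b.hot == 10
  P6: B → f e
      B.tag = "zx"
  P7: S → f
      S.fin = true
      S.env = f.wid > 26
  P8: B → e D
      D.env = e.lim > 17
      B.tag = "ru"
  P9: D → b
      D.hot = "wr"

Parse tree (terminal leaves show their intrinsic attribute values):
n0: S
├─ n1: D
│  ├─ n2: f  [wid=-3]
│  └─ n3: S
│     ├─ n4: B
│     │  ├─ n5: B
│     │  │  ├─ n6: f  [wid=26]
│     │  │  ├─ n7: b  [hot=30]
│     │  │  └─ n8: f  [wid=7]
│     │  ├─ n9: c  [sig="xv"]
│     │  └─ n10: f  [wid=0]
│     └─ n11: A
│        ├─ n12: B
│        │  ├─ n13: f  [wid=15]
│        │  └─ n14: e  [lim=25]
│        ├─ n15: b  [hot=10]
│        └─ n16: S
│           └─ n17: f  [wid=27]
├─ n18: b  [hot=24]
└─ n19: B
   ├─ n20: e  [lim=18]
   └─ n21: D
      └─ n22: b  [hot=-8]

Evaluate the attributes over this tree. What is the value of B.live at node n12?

false

1. n1.env = false  [false]
2. n2.wid = -3  [terminal]
3. n4.live = true  [true]
4. n5.live = false  [not B₀.live]
5. n6.wid = 26  [terminal]
6. n7.hot = 30  [terminal]
7. n8.wid = 7  [terminal]
8. n5.tag = "um"  ["um"]
9. n9.sig = "xv"  [terminal]
10. n10.wid = 0  [terminal]
11. n4.tag = "umu"  [B₁.tag ++ "u"]
12. n11.idx = "zumu"  ["z" ++ B.tag]
13. n11.depth = -8  [len(B.tag) - 11]
14. n11.off = 30  [30]
15. n12.live = false  [A.depth > -8]
16. n13.wid = 15  [terminal]
17. n14.lim = 25  [terminal]
18. n12.tag = "zx"  ["zx"]
19. n15.hot = 10  [terminal]
20. n17.wid = 27  [terminal]
21. n16.fin = true  [true]
22. n16.env = true  [f.wid > 26]
23. n11.key = true  [b.hot == 10]
24. n3.fin = false  [A.key == false]
25. n3.env = false  [false]
26. n1.hot = "rp"  ["rp"]
27. n18.hot = 24  [terminal]
28. n19.live = true  [b.hot > 23]
29. n20.lim = 18  [terminal]
30. n21.env = true  [e.lim > 17]
31. n22.hot = -8  [terminal]
32. n21.hot = "wr"  ["wr"]
33. n19.tag = "ru"  ["ru"]
34. n0.fin = true  [b.hot > 23]
35. n0.env = false  [b.hot > 24]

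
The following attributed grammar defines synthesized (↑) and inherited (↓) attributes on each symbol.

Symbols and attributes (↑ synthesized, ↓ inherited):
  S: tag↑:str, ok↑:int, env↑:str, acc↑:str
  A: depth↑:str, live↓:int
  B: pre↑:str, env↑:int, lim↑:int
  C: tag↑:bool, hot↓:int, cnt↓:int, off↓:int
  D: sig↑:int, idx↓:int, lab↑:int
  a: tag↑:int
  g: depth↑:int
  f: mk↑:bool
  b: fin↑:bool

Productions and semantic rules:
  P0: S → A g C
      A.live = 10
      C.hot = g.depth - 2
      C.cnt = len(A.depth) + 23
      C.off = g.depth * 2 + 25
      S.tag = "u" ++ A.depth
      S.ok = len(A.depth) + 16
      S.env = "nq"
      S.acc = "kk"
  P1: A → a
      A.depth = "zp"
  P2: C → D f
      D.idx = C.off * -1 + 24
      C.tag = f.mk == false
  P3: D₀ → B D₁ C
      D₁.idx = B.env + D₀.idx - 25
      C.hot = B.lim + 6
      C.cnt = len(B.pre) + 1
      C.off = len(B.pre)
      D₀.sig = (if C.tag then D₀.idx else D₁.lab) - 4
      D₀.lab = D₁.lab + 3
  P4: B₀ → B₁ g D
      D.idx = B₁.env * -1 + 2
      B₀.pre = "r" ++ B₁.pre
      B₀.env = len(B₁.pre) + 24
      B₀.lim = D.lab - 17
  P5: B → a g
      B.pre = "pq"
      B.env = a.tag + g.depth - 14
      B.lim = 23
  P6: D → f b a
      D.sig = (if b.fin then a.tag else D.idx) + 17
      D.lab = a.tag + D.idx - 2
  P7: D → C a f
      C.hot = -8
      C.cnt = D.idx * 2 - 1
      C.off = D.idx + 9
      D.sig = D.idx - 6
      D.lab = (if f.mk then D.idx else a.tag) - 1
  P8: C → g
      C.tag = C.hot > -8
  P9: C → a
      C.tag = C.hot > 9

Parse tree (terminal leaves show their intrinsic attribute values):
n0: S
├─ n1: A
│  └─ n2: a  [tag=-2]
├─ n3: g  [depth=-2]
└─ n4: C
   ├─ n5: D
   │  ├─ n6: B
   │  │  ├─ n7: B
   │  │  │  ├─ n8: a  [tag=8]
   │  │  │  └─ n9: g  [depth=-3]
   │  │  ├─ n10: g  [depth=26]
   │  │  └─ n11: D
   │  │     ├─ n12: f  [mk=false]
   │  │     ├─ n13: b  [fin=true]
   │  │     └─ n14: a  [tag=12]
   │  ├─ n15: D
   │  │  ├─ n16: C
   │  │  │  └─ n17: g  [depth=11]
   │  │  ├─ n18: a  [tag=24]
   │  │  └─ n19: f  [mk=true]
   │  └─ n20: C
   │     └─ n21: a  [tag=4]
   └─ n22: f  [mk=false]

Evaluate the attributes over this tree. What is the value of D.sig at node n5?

-1

1. n1.live = 10  [10]
2. n2.tag = -2  [terminal]
3. n1.depth = "zp"  ["zp"]
4. n3.depth = -2  [terminal]
5. n4.hot = -4  [g.depth - 2]
6. n4.cnt = 25  [len(A.depth) + 23]
7. n4.off = 21  [g.depth * 2 + 25]
8. n5.idx = 3  [C.off * -1 + 24]
9. n8.tag = 8  [terminal]
10. n9.depth = -3  [terminal]
11. n7.pre = "pq"  ["pq"]
12. n7.env = -9  [a.tag + g.depth - 14]
13. n7.lim = 23  [23]
14. n10.depth = 26  [terminal]
15. n11.idx = 11  [B₁.env * -1 + 2]
16. n12.mk = false  [terminal]
17. n13.fin = true  [terminal]
18. n14.tag = 12  [terminal]
19. n11.sig = 29  [(if b.fin then a.tag else D.idx) + 17]
20. n11.lab = 21  [a.tag + D.idx - 2]
21. n6.pre = "rpq"  ["r" ++ B₁.pre]
22. n6.env = 26  [len(B₁.pre) + 24]
23. n6.lim = 4  [D.lab - 17]
24. n15.idx = 4  [B.env + D₀.idx - 25]
25. n16.hot = -8  [-8]
26. n16.cnt = 7  [D.idx * 2 - 1]
27. n16.off = 13  [D.idx + 9]
28. n17.depth = 11  [terminal]
29. n16.tag = false  [C.hot > -8]
30. n18.tag = 24  [terminal]
31. n19.mk = true  [terminal]
32. n15.sig = -2  [D.idx - 6]
33. n15.lab = 3  [(if f.mk then D.idx else a.tag) - 1]
34. n20.hot = 10  [B.lim + 6]
35. n20.cnt = 4  [len(B.pre) + 1]
36. n20.off = 3  [len(B.pre)]
37. n21.tag = 4  [terminal]
38. n20.tag = true  [C.hot > 9]
39. n5.sig = -1  [(if C.tag then D₀.idx else D₁.lab) - 4]
40. n5.lab = 6  [D₁.lab + 3]
41. n22.mk = false  [terminal]
42. n4.tag = true  [f.mk == false]
43. n0.tag = "uzp"  ["u" ++ A.depth]
44. n0.ok = 18  [len(A.depth) + 16]
45. n0.env = "nq"  ["nq"]
46. n0.acc = "kk"  ["kk"]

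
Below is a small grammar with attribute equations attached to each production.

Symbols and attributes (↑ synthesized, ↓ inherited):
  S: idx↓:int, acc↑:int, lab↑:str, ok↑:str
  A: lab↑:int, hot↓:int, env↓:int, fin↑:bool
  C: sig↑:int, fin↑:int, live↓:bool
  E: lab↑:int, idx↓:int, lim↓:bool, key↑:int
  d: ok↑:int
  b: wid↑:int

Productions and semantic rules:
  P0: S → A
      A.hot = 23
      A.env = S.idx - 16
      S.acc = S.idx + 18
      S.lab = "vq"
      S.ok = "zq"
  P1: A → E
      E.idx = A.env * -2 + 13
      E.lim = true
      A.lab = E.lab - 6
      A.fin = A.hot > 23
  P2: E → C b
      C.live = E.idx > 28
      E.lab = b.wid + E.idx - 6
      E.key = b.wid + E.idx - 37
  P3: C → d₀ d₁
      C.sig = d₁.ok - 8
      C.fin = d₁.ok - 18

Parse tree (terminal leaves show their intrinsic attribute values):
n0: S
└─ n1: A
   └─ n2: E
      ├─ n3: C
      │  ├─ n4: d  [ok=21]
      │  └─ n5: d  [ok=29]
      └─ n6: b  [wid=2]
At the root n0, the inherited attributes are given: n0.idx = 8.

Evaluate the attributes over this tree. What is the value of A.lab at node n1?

1. n0.idx = 8  [given at root]
2. n1.hot = 23  [23]
3. n1.env = -8  [S.idx - 16]
4. n2.idx = 29  [A.env * -2 + 13]
5. n2.lim = true  [true]
6. n3.live = true  [E.idx > 28]
7. n4.ok = 21  [terminal]
8. n5.ok = 29  [terminal]
9. n3.sig = 21  [d₁.ok - 8]
10. n3.fin = 11  [d₁.ok - 18]
11. n6.wid = 2  [terminal]
12. n2.lab = 25  [b.wid + E.idx - 6]
13. n2.key = -6  [b.wid + E.idx - 37]
14. n1.lab = 19  [E.lab - 6]
15. n1.fin = false  [A.hot > 23]
16. n0.acc = 26  [S.idx + 18]
17. n0.lab = "vq"  ["vq"]
18. n0.ok = "zq"  ["zq"]

19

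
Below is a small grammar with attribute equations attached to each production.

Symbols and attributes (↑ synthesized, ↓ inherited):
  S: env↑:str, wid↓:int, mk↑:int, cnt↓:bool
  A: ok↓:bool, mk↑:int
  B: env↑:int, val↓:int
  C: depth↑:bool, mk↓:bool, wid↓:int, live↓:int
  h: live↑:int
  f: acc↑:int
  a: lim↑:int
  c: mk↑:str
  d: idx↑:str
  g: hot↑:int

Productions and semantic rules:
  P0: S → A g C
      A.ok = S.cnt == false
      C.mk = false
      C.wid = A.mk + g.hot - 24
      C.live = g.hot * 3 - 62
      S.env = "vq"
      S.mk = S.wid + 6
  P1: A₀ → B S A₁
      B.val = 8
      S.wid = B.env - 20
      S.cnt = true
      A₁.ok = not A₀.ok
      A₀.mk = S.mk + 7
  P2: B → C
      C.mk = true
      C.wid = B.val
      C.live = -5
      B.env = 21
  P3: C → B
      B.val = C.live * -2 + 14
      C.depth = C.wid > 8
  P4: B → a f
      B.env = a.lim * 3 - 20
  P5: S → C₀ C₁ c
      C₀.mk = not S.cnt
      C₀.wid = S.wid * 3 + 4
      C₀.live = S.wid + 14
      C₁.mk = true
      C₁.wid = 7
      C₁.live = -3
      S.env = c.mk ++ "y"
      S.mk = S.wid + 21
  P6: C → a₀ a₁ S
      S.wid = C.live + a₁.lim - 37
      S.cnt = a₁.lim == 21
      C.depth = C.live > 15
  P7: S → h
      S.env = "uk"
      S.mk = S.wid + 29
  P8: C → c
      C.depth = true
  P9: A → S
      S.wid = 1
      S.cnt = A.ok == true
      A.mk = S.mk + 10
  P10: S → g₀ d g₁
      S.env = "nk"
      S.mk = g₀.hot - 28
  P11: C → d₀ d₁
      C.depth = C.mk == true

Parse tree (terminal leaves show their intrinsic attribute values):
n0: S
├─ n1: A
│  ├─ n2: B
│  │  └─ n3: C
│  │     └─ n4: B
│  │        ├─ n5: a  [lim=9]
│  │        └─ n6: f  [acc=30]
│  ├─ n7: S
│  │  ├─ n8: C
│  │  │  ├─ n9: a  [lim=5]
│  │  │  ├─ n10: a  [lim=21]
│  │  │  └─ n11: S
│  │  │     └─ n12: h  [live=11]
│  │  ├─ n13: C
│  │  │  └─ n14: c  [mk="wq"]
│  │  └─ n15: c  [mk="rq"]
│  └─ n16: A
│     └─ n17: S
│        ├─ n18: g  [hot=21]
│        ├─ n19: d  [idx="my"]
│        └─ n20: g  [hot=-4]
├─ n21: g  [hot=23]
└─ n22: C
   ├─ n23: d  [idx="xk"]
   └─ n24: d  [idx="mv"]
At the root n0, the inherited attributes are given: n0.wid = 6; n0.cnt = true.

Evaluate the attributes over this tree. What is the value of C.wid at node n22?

1. n0.wid = 6  [given at root]
2. n0.cnt = true  [given at root]
3. n1.ok = false  [S.cnt == false]
4. n2.val = 8  [8]
5. n3.mk = true  [true]
6. n3.wid = 8  [B.val]
7. n3.live = -5  [-5]
8. n4.val = 24  [C.live * -2 + 14]
9. n5.lim = 9  [terminal]
10. n6.acc = 30  [terminal]
11. n4.env = 7  [a.lim * 3 - 20]
12. n3.depth = false  [C.wid > 8]
13. n2.env = 21  [21]
14. n7.wid = 1  [B.env - 20]
15. n7.cnt = true  [true]
16. n8.mk = false  [not S.cnt]
17. n8.wid = 7  [S.wid * 3 + 4]
18. n8.live = 15  [S.wid + 14]
19. n9.lim = 5  [terminal]
20. n10.lim = 21  [terminal]
21. n11.wid = -1  [C.live + a₁.lim - 37]
22. n11.cnt = true  [a₁.lim == 21]
23. n12.live = 11  [terminal]
24. n11.env = "uk"  ["uk"]
25. n11.mk = 28  [S.wid + 29]
26. n8.depth = false  [C.live > 15]
27. n13.mk = true  [true]
28. n13.wid = 7  [7]
29. n13.live = -3  [-3]
30. n14.mk = "wq"  [terminal]
31. n13.depth = true  [true]
32. n15.mk = "rq"  [terminal]
33. n7.env = "rqy"  [c.mk ++ "y"]
34. n7.mk = 22  [S.wid + 21]
35. n16.ok = true  [not A₀.ok]
36. n17.wid = 1  [1]
37. n17.cnt = true  [A.ok == true]
38. n18.hot = 21  [terminal]
39. n19.idx = "my"  [terminal]
40. n20.hot = -4  [terminal]
41. n17.env = "nk"  ["nk"]
42. n17.mk = -7  [g₀.hot - 28]
43. n16.mk = 3  [S.mk + 10]
44. n1.mk = 29  [S.mk + 7]
45. n21.hot = 23  [terminal]
46. n22.mk = false  [false]
47. n22.wid = 28  [A.mk + g.hot - 24]
48. n22.live = 7  [g.hot * 3 - 62]
49. n23.idx = "xk"  [terminal]
50. n24.idx = "mv"  [terminal]
51. n22.depth = false  [C.mk == true]
52. n0.env = "vq"  ["vq"]
53. n0.mk = 12  [S.wid + 6]

28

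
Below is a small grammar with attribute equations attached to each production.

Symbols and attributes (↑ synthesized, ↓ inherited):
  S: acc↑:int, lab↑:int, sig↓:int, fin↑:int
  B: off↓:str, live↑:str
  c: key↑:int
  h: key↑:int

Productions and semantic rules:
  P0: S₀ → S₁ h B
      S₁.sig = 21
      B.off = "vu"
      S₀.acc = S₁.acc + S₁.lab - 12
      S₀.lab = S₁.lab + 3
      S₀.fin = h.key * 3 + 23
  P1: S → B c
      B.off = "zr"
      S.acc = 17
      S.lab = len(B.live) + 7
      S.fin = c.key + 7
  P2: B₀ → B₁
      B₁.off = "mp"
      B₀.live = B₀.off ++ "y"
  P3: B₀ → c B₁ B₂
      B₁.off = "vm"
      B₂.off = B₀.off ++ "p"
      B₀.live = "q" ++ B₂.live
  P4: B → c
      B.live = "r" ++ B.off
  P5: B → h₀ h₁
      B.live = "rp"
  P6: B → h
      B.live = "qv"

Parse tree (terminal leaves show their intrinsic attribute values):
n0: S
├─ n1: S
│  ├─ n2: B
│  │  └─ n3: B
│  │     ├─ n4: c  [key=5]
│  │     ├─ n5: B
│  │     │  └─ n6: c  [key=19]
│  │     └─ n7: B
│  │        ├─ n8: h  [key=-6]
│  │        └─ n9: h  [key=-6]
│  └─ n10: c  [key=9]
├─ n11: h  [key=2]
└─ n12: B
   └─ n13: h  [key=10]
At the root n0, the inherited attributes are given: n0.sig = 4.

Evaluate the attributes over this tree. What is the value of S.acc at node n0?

15

1. n0.sig = 4  [given at root]
2. n1.sig = 21  [21]
3. n2.off = "zr"  ["zr"]
4. n3.off = "mp"  ["mp"]
5. n4.key = 5  [terminal]
6. n5.off = "vm"  ["vm"]
7. n6.key = 19  [terminal]
8. n5.live = "rvm"  ["r" ++ B.off]
9. n7.off = "mpp"  [B₀.off ++ "p"]
10. n8.key = -6  [terminal]
11. n9.key = -6  [terminal]
12. n7.live = "rp"  ["rp"]
13. n3.live = "qrp"  ["q" ++ B₂.live]
14. n2.live = "zry"  [B₀.off ++ "y"]
15. n10.key = 9  [terminal]
16. n1.acc = 17  [17]
17. n1.lab = 10  [len(B.live) + 7]
18. n1.fin = 16  [c.key + 7]
19. n11.key = 2  [terminal]
20. n12.off = "vu"  ["vu"]
21. n13.key = 10  [terminal]
22. n12.live = "qv"  ["qv"]
23. n0.acc = 15  [S₁.acc + S₁.lab - 12]
24. n0.lab = 13  [S₁.lab + 3]
25. n0.fin = 29  [h.key * 3 + 23]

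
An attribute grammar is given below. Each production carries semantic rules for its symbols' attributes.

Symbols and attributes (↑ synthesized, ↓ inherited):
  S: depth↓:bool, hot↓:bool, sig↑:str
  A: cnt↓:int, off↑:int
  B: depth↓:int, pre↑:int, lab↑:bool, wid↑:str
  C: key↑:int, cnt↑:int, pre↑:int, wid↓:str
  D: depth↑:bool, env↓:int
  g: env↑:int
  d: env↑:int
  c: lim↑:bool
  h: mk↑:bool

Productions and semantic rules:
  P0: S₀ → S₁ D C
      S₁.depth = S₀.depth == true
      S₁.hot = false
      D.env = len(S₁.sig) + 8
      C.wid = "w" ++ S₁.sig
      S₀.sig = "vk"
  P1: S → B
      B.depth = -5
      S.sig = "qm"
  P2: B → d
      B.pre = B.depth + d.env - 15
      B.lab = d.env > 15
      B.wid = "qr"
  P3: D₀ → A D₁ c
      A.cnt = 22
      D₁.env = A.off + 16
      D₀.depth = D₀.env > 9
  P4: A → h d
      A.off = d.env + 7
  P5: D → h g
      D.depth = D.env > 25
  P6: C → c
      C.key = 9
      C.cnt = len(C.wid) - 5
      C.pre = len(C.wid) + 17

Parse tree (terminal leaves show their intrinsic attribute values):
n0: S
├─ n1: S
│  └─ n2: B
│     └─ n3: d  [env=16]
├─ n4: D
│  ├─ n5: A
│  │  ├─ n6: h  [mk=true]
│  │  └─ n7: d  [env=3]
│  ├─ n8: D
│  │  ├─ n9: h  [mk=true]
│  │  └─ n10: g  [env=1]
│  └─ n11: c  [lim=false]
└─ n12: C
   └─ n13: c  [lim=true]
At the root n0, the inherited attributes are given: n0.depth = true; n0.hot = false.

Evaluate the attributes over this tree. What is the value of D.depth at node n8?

true

1. n0.depth = true  [given at root]
2. n0.hot = false  [given at root]
3. n1.depth = true  [S₀.depth == true]
4. n1.hot = false  [false]
5. n2.depth = -5  [-5]
6. n3.env = 16  [terminal]
7. n2.pre = -4  [B.depth + d.env - 15]
8. n2.lab = true  [d.env > 15]
9. n2.wid = "qr"  ["qr"]
10. n1.sig = "qm"  ["qm"]
11. n4.env = 10  [len(S₁.sig) + 8]
12. n5.cnt = 22  [22]
13. n6.mk = true  [terminal]
14. n7.env = 3  [terminal]
15. n5.off = 10  [d.env + 7]
16. n8.env = 26  [A.off + 16]
17. n9.mk = true  [terminal]
18. n10.env = 1  [terminal]
19. n8.depth = true  [D.env > 25]
20. n11.lim = false  [terminal]
21. n4.depth = true  [D₀.env > 9]
22. n12.wid = "wqm"  ["w" ++ S₁.sig]
23. n13.lim = true  [terminal]
24. n12.key = 9  [9]
25. n12.cnt = -2  [len(C.wid) - 5]
26. n12.pre = 20  [len(C.wid) + 17]
27. n0.sig = "vk"  ["vk"]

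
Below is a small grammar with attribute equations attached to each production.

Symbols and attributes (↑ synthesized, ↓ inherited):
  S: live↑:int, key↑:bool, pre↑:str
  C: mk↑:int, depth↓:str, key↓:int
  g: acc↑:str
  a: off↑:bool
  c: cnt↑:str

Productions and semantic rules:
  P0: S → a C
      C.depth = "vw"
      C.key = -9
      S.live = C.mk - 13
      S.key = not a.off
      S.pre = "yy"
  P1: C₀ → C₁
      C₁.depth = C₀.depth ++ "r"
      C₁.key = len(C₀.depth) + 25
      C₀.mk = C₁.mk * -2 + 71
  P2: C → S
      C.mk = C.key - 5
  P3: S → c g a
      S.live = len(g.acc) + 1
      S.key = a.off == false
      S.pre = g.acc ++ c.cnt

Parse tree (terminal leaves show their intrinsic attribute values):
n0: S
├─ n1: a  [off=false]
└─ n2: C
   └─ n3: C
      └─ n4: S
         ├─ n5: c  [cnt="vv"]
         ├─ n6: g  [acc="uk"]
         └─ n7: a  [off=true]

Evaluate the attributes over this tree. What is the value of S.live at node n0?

14

1. n1.off = false  [terminal]
2. n2.depth = "vw"  ["vw"]
3. n2.key = -9  [-9]
4. n3.depth = "vwr"  [C₀.depth ++ "r"]
5. n3.key = 27  [len(C₀.depth) + 25]
6. n5.cnt = "vv"  [terminal]
7. n6.acc = "uk"  [terminal]
8. n7.off = true  [terminal]
9. n4.live = 3  [len(g.acc) + 1]
10. n4.key = false  [a.off == false]
11. n4.pre = "ukvv"  [g.acc ++ c.cnt]
12. n3.mk = 22  [C.key - 5]
13. n2.mk = 27  [C₁.mk * -2 + 71]
14. n0.live = 14  [C.mk - 13]
15. n0.key = true  [not a.off]
16. n0.pre = "yy"  ["yy"]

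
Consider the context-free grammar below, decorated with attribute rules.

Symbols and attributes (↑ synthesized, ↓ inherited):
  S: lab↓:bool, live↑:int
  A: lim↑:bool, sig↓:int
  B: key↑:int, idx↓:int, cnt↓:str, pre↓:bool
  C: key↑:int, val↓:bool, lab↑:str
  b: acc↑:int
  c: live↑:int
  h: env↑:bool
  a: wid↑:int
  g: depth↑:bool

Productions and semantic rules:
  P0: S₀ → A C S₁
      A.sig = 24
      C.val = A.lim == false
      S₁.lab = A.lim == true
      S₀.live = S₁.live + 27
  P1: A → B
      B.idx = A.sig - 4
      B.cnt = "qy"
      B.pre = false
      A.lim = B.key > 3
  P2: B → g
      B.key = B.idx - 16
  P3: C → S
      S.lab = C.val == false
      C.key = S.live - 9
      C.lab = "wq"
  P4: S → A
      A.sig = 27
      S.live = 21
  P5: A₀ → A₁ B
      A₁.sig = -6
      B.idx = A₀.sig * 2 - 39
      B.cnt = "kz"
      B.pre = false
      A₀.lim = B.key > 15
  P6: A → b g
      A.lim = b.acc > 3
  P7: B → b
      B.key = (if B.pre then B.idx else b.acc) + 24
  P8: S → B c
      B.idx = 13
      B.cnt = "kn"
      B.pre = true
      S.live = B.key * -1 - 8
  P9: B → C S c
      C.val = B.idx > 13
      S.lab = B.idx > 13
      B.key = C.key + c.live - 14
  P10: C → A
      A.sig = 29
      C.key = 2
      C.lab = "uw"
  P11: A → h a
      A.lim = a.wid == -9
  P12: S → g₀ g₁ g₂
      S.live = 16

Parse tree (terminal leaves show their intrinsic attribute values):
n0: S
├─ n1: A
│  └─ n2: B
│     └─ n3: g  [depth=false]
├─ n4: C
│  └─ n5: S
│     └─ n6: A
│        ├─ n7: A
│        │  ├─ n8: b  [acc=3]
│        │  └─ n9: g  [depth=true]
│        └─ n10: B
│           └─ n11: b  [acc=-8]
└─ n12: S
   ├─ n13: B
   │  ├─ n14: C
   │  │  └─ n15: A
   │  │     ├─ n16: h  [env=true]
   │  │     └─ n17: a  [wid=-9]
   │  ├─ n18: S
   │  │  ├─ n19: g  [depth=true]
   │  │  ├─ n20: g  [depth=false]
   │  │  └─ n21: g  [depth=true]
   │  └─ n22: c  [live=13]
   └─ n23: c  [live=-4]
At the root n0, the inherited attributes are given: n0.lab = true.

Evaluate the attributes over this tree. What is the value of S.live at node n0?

18

1. n0.lab = true  [given at root]
2. n1.sig = 24  [24]
3. n2.idx = 20  [A.sig - 4]
4. n2.cnt = "qy"  ["qy"]
5. n2.pre = false  [false]
6. n3.depth = false  [terminal]
7. n2.key = 4  [B.idx - 16]
8. n1.lim = true  [B.key > 3]
9. n4.val = false  [A.lim == false]
10. n5.lab = true  [C.val == false]
11. n6.sig = 27  [27]
12. n7.sig = -6  [-6]
13. n8.acc = 3  [terminal]
14. n9.depth = true  [terminal]
15. n7.lim = false  [b.acc > 3]
16. n10.idx = 15  [A₀.sig * 2 - 39]
17. n10.cnt = "kz"  ["kz"]
18. n10.pre = false  [false]
19. n11.acc = -8  [terminal]
20. n10.key = 16  [(if B.pre then B.idx else b.acc) + 24]
21. n6.lim = true  [B.key > 15]
22. n5.live = 21  [21]
23. n4.key = 12  [S.live - 9]
24. n4.lab = "wq"  ["wq"]
25. n12.lab = true  [A.lim == true]
26. n13.idx = 13  [13]
27. n13.cnt = "kn"  ["kn"]
28. n13.pre = true  [true]
29. n14.val = false  [B.idx > 13]
30. n15.sig = 29  [29]
31. n16.env = true  [terminal]
32. n17.wid = -9  [terminal]
33. n15.lim = true  [a.wid == -9]
34. n14.key = 2  [2]
35. n14.lab = "uw"  ["uw"]
36. n18.lab = false  [B.idx > 13]
37. n19.depth = true  [terminal]
38. n20.depth = false  [terminal]
39. n21.depth = true  [terminal]
40. n18.live = 16  [16]
41. n22.live = 13  [terminal]
42. n13.key = 1  [C.key + c.live - 14]
43. n23.live = -4  [terminal]
44. n12.live = -9  [B.key * -1 - 8]
45. n0.live = 18  [S₁.live + 27]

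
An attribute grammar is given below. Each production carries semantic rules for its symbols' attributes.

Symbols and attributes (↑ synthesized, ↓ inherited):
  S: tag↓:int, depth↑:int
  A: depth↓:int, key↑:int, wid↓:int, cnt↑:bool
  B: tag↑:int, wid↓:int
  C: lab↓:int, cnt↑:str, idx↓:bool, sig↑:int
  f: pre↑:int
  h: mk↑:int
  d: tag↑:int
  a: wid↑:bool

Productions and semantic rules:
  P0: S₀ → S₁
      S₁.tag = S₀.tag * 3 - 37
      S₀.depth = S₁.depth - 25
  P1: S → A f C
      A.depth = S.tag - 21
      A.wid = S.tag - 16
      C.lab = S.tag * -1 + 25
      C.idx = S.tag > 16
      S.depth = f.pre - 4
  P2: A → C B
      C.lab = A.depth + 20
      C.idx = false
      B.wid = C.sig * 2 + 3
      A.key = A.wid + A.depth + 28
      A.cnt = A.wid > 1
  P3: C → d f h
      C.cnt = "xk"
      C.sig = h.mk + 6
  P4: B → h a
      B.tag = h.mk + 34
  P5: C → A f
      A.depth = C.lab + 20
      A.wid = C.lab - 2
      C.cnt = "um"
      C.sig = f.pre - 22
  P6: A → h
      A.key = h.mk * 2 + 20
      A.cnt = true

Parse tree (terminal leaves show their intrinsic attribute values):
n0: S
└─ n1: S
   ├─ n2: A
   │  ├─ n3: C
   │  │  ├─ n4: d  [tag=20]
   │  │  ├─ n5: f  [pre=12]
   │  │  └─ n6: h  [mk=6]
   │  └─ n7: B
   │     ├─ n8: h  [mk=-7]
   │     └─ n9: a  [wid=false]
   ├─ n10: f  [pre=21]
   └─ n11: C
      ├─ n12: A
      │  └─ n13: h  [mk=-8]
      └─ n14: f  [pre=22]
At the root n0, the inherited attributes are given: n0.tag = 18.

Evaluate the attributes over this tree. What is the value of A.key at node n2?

25

1. n0.tag = 18  [given at root]
2. n1.tag = 17  [S₀.tag * 3 - 37]
3. n2.depth = -4  [S.tag - 21]
4. n2.wid = 1  [S.tag - 16]
5. n3.lab = 16  [A.depth + 20]
6. n3.idx = false  [false]
7. n4.tag = 20  [terminal]
8. n5.pre = 12  [terminal]
9. n6.mk = 6  [terminal]
10. n3.cnt = "xk"  ["xk"]
11. n3.sig = 12  [h.mk + 6]
12. n7.wid = 27  [C.sig * 2 + 3]
13. n8.mk = -7  [terminal]
14. n9.wid = false  [terminal]
15. n7.tag = 27  [h.mk + 34]
16. n2.key = 25  [A.wid + A.depth + 28]
17. n2.cnt = false  [A.wid > 1]
18. n10.pre = 21  [terminal]
19. n11.lab = 8  [S.tag * -1 + 25]
20. n11.idx = true  [S.tag > 16]
21. n12.depth = 28  [C.lab + 20]
22. n12.wid = 6  [C.lab - 2]
23. n13.mk = -8  [terminal]
24. n12.key = 4  [h.mk * 2 + 20]
25. n12.cnt = true  [true]
26. n14.pre = 22  [terminal]
27. n11.cnt = "um"  ["um"]
28. n11.sig = 0  [f.pre - 22]
29. n1.depth = 17  [f.pre - 4]
30. n0.depth = -8  [S₁.depth - 25]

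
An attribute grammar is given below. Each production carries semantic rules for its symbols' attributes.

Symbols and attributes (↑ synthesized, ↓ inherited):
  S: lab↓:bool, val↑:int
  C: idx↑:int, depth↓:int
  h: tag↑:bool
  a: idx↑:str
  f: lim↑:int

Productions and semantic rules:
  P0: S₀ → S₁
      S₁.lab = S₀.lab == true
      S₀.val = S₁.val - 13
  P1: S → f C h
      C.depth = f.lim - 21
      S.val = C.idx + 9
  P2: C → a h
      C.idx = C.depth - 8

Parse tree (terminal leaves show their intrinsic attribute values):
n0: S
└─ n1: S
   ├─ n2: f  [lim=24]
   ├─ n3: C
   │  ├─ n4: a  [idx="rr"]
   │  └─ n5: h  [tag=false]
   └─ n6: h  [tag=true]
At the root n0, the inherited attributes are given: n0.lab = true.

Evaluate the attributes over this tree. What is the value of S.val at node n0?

1. n0.lab = true  [given at root]
2. n1.lab = true  [S₀.lab == true]
3. n2.lim = 24  [terminal]
4. n3.depth = 3  [f.lim - 21]
5. n4.idx = "rr"  [terminal]
6. n5.tag = false  [terminal]
7. n3.idx = -5  [C.depth - 8]
8. n6.tag = true  [terminal]
9. n1.val = 4  [C.idx + 9]
10. n0.val = -9  [S₁.val - 13]

-9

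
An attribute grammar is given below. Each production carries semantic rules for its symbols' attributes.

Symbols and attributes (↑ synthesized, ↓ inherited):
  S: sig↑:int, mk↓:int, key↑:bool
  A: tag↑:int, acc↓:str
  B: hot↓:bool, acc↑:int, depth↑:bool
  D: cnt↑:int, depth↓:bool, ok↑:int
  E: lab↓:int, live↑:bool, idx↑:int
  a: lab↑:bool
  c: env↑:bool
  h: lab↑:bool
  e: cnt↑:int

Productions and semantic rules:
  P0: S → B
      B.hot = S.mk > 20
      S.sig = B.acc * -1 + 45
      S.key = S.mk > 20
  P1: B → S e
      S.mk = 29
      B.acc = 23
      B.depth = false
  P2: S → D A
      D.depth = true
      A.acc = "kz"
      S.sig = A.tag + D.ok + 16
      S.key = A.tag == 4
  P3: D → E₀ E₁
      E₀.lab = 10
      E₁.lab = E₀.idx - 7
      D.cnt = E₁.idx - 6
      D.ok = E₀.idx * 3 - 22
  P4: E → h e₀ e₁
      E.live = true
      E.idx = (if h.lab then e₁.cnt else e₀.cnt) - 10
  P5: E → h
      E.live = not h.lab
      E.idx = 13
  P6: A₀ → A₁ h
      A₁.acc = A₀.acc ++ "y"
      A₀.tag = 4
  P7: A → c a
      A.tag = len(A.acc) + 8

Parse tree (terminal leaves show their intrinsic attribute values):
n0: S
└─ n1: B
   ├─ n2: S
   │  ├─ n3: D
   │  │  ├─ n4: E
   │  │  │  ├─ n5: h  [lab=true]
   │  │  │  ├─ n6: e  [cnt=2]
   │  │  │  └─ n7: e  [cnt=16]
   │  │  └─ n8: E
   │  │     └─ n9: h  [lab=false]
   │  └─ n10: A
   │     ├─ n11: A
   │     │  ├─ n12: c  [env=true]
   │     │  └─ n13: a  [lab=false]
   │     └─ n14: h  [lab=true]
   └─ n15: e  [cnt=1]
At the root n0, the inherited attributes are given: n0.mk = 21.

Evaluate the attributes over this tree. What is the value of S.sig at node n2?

1. n0.mk = 21  [given at root]
2. n1.hot = true  [S.mk > 20]
3. n2.mk = 29  [29]
4. n3.depth = true  [true]
5. n4.lab = 10  [10]
6. n5.lab = true  [terminal]
7. n6.cnt = 2  [terminal]
8. n7.cnt = 16  [terminal]
9. n4.live = true  [true]
10. n4.idx = 6  [(if h.lab then e₁.cnt else e₀.cnt) - 10]
11. n8.lab = -1  [E₀.idx - 7]
12. n9.lab = false  [terminal]
13. n8.live = true  [not h.lab]
14. n8.idx = 13  [13]
15. n3.cnt = 7  [E₁.idx - 6]
16. n3.ok = -4  [E₀.idx * 3 - 22]
17. n10.acc = "kz"  ["kz"]
18. n11.acc = "kzy"  [A₀.acc ++ "y"]
19. n12.env = true  [terminal]
20. n13.lab = false  [terminal]
21. n11.tag = 11  [len(A.acc) + 8]
22. n14.lab = true  [terminal]
23. n10.tag = 4  [4]
24. n2.sig = 16  [A.tag + D.ok + 16]
25. n2.key = true  [A.tag == 4]
26. n15.cnt = 1  [terminal]
27. n1.acc = 23  [23]
28. n1.depth = false  [false]
29. n0.sig = 22  [B.acc * -1 + 45]
30. n0.key = true  [S.mk > 20]

16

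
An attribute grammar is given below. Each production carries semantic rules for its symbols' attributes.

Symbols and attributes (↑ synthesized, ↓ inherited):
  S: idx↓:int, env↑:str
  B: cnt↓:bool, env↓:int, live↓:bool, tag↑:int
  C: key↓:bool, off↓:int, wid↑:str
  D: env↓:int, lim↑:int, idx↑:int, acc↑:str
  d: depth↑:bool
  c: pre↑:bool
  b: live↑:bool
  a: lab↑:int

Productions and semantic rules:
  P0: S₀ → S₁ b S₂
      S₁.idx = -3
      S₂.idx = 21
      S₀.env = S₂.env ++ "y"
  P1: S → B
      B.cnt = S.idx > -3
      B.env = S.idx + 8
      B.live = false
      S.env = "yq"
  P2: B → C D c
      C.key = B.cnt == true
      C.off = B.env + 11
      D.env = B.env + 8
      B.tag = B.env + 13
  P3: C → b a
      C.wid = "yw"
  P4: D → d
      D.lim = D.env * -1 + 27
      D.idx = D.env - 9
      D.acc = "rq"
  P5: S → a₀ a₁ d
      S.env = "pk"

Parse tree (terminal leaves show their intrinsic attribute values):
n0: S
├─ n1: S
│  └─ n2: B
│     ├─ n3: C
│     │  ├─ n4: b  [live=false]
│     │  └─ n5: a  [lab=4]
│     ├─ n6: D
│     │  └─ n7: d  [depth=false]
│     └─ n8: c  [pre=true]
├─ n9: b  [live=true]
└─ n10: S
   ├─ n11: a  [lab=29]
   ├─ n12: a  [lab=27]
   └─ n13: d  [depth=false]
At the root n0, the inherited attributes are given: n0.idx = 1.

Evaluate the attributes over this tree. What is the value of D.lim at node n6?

14

1. n0.idx = 1  [given at root]
2. n1.idx = -3  [-3]
3. n2.cnt = false  [S.idx > -3]
4. n2.env = 5  [S.idx + 8]
5. n2.live = false  [false]
6. n3.key = false  [B.cnt == true]
7. n3.off = 16  [B.env + 11]
8. n4.live = false  [terminal]
9. n5.lab = 4  [terminal]
10. n3.wid = "yw"  ["yw"]
11. n6.env = 13  [B.env + 8]
12. n7.depth = false  [terminal]
13. n6.lim = 14  [D.env * -1 + 27]
14. n6.idx = 4  [D.env - 9]
15. n6.acc = "rq"  ["rq"]
16. n8.pre = true  [terminal]
17. n2.tag = 18  [B.env + 13]
18. n1.env = "yq"  ["yq"]
19. n9.live = true  [terminal]
20. n10.idx = 21  [21]
21. n11.lab = 29  [terminal]
22. n12.lab = 27  [terminal]
23. n13.depth = false  [terminal]
24. n10.env = "pk"  ["pk"]
25. n0.env = "pky"  [S₂.env ++ "y"]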